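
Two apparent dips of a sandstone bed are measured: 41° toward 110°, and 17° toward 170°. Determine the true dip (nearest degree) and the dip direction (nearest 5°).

true dip 41°, dip direction 100°

Each apparent-dip line lies in the plane. As unit vectors (x east, y north, z up), v₁ plunges 41°→110° and v₂ plunges 17°→170°.
The plane normal is n = v₁ × v₂ ∝ (0.542, -0.098, 0.625).
True dip = arccos(n_z / |n|) = arccos(0.7500) = 41.4°.
Dip direction = azimuth of (n_x, n_y) = atan2(0.542, -0.098) = 100°.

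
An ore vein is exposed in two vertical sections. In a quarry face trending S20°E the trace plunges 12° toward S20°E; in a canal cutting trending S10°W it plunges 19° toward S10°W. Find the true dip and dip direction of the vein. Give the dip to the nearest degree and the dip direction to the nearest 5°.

The two traces are lines in the plane: v₁ = (sin 160°·cos 12°, cos 160°·cos 12°, −sin 12°), v₂ = (sin 190°·cos 19°, cos 190°·cos 19°, −sin 19°).
The plane normal is n = v₁ × v₂ ∝ (-0.106, -0.143, 0.462).
Dip δ = arctan(|n_h|/n_z) = arctan(0.178/0.462) = 21.0°.
The horizontal component of n points toward azimuth atan2(n_x, n_y) = 216°, the dip direction.

true dip 21°, dip direction 215°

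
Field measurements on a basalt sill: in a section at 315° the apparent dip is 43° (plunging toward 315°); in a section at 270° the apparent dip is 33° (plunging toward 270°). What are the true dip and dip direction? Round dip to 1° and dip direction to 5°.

true dip 43°, dip direction 315°

The two traces are lines in the plane: v₁ = (sin 315°·cos 43°, cos 315°·cos 43°, −sin 43°), v₂ = (sin 270°·cos 33°, cos 270°·cos 33°, −sin 33°).
Cross product v₁ × v₂ gives the pole to the plane: n ∝ (-0.282, 0.290, 0.434).
tan δ = √(n_x²+n_y²)/n_z = 0.404/0.434, so δ = 43.0°.
Dip direction = azimuth of (n_x, n_y) = atan2(-0.282, 0.290) = 316°.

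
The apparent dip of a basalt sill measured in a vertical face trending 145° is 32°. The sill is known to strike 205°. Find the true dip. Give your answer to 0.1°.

35.8°

The section is 60° from the strike.
tan(true dip) = tan 32° / sin 60° = 0.7215
true dip = arctan 0.7215 = 35.81°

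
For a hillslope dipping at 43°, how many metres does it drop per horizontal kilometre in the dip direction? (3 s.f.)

933 m

drop per km = 1000 × tan 43° = 1000 × 0.9325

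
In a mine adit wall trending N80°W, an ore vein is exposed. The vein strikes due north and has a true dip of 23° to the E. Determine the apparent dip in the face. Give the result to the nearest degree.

23°

Angle between strike (due north) and section (N80°W): β = 80°.
tan α = tan 23° × sin 80° = 0.4245 × 0.9848 = 0.4180
α = arctan(0.4180) = 22.69°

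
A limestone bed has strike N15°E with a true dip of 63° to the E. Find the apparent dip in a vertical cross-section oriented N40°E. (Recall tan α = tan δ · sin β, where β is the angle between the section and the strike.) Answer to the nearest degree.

40°

The strike is N15°E and the section trends N40°E; the acute angle between them is β = 25°.
tan(apparent dip) = tan 63° · sin 25° = 0.8294
α = arctan(0.8294) = 39.67°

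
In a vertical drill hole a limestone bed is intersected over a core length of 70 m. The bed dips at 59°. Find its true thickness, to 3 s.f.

True thickness t = h · cos(dip) = 70 × cos 59°
t = 70 × 0.5150 = 36.053 m

36.1 m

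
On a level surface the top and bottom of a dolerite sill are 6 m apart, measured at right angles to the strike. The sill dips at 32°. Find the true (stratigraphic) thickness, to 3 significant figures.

3.18 m

True thickness t = w · sin(dip) = 6 × sin 32°
t = 6 × 0.5299 = 3.180 m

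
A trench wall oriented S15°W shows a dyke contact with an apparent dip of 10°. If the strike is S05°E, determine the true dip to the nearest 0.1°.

The section is 20° from the strike.
tan δ = tan α / sin β = tan 10° / sin 20° = 0.1763 / 0.3420 = 0.5155
true dip = arctan 0.5155 = 27.27°

27.3°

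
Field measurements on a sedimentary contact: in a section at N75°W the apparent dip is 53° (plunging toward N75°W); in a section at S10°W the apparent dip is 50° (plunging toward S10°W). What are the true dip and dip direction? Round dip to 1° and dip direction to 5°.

true dip 62°, dip direction 240°

Each apparent-dip line lies in the plane. As unit vectors (x east, y north, z up), v₁ plunges 53°→N75°W and v₂ plunges 50°→S10°W.
Cross product v₁ × v₂ gives the pole to the plane: n ∝ (-0.625, -0.356, 0.385).
True dip = arccos(n_z / |n|) = arccos(0.4723) = 61.8°.
Dip direction = atan2(-0.625, -0.356) = 240° (azimuth of n's horizontal projection).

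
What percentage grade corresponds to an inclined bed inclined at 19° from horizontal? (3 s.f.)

34.4%

grade % = 100 × tan 19° = 100 × 0.3443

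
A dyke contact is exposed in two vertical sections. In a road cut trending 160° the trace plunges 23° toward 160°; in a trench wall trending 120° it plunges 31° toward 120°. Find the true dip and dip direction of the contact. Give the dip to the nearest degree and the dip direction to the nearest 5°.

true dip 31°, dip direction 115°

Represent each trace as a vector plunging at its apparent dip toward its trend (east-north-up frame): v₁ = (0.315, -0.865, -0.391), v₂ = (0.742, -0.429, -0.515).
The plane normal is n = v₁ × v₂ ∝ (0.278, -0.128, 0.507).
True dip = arccos(n_z / |n|) = arccos(0.8562) = 31.1°.
Dip direction = azimuth of (n_x, n_y) = atan2(0.278, -0.128) = 115°.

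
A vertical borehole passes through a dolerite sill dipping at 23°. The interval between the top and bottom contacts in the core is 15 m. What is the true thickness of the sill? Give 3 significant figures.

True thickness t = h · cos(dip) = 15 × cos 23°
t = 15 × 0.9205 = 13.808 m

13.8 m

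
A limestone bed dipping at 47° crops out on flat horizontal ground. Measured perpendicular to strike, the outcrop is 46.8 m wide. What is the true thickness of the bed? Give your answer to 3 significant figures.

34.2 m

True thickness t = w · sin(dip) = 46.8 × sin 47°
t = 46.8 × 0.7314 = 34.227 m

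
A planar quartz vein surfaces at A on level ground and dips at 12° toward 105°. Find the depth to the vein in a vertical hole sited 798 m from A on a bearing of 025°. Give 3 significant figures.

The hole lies 80° from the dip direction, so the down-dip offset is 798 × cos 80° = 138.57 m.
Depth = down-dip offset × tan(dip) = 138.57 × tan 12° = 138.57 × 0.2126
Depth = 29.45 m

29.5 m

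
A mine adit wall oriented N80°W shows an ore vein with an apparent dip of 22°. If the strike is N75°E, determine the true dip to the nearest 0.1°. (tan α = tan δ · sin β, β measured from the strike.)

43.7°

The section is 25° from the strike.
tan δ = tan α / sin β = tan 22° / sin 25° = 0.4040 / 0.4226 = 0.9560
δ = arctan(0.9560) = 43.71°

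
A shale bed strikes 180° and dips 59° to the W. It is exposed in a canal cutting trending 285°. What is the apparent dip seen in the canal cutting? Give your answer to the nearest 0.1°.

58.1°

Angle between strike (180°) and section (285°): β = 75°.
tan(apparent dip) = tan 59° · sin 75° = 1.6076
α = arctan(1.6076) = 58.12°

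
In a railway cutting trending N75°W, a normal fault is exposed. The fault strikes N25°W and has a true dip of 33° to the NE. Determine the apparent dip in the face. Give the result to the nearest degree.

26°

The strike is N25°W and the section trends N75°W; the acute angle between them is β = 50°.
tan(apparent dip) = tan 33° · sin 50° = 0.4975
apparent dip = arctan 0.4975 = 26.45°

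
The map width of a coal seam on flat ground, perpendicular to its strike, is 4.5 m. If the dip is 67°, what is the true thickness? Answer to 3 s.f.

4.14 m

True thickness t = w · sin(dip) = 4.5 × sin 67°
t = 4.5 × 0.9205 = 4.142 m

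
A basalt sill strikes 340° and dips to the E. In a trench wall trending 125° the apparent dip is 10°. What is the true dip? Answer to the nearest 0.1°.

The section is 35° from the strike.
tan(true dip) = tan 10° / sin 35° = 0.3074
true dip = arctan 0.3074 = 17.09°

17.1°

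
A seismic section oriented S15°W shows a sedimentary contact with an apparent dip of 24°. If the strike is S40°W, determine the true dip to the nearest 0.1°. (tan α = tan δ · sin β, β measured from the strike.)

46.5°

β = acute angle between strike S40°W and section S15°W = 25°.
tan(true dip) = tan 24° / sin 25° = 1.0535
true dip = arctan 1.0535 = 46.49°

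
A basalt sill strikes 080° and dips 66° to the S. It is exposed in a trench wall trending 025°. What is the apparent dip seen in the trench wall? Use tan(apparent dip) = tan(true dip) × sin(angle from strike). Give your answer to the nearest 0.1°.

The section lies 55° from the strike.
tan(apparent dip) = tan 66° · sin 55° = 1.8398
apparent dip = arctan 1.8398 = 61.47°

61.5°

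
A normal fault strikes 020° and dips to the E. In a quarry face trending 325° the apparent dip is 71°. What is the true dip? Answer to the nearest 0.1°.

74.2°

The section is 55° from the strike.
tan δ = tan α / sin β = tan 71° / sin 55° = 2.9042 / 0.8192 = 3.5454
δ = arctan(3.5454) = 74.25°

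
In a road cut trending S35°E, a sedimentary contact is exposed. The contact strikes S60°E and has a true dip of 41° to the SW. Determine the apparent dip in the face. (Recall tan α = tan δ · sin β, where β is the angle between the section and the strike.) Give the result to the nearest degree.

The section lies 25° from the strike.
tan α = tan 41° × sin 25° = 0.8693 × 0.4226 = 0.3674
apparent dip = arctan 0.3674 = 20.17°

20°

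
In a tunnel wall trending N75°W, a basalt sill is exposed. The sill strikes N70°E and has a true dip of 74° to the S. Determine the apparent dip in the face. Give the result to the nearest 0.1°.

63.4°

The section lies 35° from the strike.
tan α = tan 74° × sin 35° = 3.4874 × 0.5736 = 2.0003
apparent dip = arctan 2.0003 = 63.44°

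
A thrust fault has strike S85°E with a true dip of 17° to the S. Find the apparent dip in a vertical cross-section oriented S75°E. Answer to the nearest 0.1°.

3.0°

The strike is S85°E and the section trends S75°E; the acute angle between them is β = 10°.
tan(apparent dip) = tan 17° · sin 10° = 0.0531
α = arctan(0.0531) = 3.04°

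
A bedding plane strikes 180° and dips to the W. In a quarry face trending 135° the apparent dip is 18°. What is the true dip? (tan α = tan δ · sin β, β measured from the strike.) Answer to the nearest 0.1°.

The section is 45° from the strike.
tan δ = tan α / sin β = tan 18° / sin 45° = 0.3249 / 0.7071 = 0.4595
δ = arctan(0.4595) = 24.68°

24.7°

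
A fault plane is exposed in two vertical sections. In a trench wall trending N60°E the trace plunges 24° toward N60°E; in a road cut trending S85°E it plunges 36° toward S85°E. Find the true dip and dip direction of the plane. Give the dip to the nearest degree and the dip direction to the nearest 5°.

The two traces are lines in the plane: v₁ = (sin 60°·cos 24°, cos 60°·cos 24°, −sin 24°), v₂ = (sin 95°·cos 36°, cos 95°·cos 36°, −sin 36°).
n = v₁ × v₂ = (0.297, -0.137, 0.424) (taken with n_z > 0).
Dip δ = arctan(|n_h|/n_z) = arctan(0.327/0.424) = 37.7°.
Dip direction = azimuth of (n_x, n_y) = atan2(0.297, -0.137) = 115°.

true dip 38°, dip direction 115°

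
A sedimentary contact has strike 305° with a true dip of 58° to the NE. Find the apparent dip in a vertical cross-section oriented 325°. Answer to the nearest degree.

The strike is 305° and the section trends 325°; the acute angle between them is β = 20°.
tan α = tan 58° × sin 20° = 1.6003 × 0.3420 = 0.5473
α = arctan(0.5473) = 28.69°

29°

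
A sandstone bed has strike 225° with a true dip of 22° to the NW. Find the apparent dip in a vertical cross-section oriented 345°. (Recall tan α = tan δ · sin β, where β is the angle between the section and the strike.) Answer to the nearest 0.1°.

The section lies 60° from the strike.
tan α = tan 22° × sin 60° = 0.4040 × 0.8660 = 0.3499
α = arctan(0.3499) = 19.28°

19.3°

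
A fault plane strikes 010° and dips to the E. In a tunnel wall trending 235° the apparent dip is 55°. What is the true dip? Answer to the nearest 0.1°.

The section is 45° from the strike.
tan δ = tan α / sin β = tan 55° / sin 45° = 1.4281 / 0.7071 = 2.0197
true dip = arctan 2.0197 = 63.66°

63.7°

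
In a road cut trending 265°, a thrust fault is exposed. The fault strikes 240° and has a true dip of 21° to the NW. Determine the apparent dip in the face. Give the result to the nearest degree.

The section lies 25° from the strike.
tan α = tan 21° × sin 25° = 0.3839 × 0.4226 = 0.1622
α = arctan(0.1622) = 9.21°

9°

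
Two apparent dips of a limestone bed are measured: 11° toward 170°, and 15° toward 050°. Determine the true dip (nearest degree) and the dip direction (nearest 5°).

The two traces are lines in the plane: v₁ = (sin 170°·cos 11°, cos 170°·cos 11°, −sin 11°), v₂ = (sin 50°·cos 15°, cos 50°·cos 15°, −sin 15°).
n = v₁ × v₂ = (0.369, -0.097, 0.821) (taken with n_z > 0).
True dip = arccos(n_z / |n|) = arccos(0.9070) = 24.9°.
The horizontal component of n points toward azimuth atan2(n_x, n_y) = 105°, the dip direction.

true dip 25°, dip direction 105°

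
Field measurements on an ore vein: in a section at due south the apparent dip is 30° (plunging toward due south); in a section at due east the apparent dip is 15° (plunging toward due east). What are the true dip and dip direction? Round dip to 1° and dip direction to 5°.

true dip 32°, dip direction 155°

The two traces are lines in the plane: v₁ = (sin 180°·cos 30°, cos 180°·cos 30°, −sin 30°), v₂ = (sin 90°·cos 15°, cos 90°·cos 15°, −sin 15°).
The plane normal is n = v₁ × v₂ ∝ (0.224, -0.483, 0.837).
tan δ = √(n_x²+n_y²)/n_z = 0.532/0.837, so δ = 32.5°.
Dip direction = azimuth of (n_x, n_y) = atan2(0.224, -0.483) = 155°.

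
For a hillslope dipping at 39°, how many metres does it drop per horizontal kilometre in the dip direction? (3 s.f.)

drop per km = 1000 × tan 39° = 1000 × 0.8098

810 m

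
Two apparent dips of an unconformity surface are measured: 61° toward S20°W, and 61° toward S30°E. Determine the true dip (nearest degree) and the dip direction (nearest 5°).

true dip 63°, dip direction 175°

The two traces are lines in the plane: v₁ = (sin 200°·cos 61°, cos 200°·cos 61°, −sin 61°), v₂ = (sin 150°·cos 61°, cos 150°·cos 61°, −sin 61°).
Cross product v₁ × v₂ gives the pole to the plane: n ∝ (0.031, -0.357, 0.180).
Dip δ = arctan(|n_h|/n_z) = arctan(0.358/0.180) = 63.3°.
Dip direction = azimuth of (n_x, n_y) = atan2(0.031, -0.357) = 175°.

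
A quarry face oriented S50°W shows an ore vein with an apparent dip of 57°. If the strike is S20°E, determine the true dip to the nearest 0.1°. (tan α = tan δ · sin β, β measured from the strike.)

β = acute angle between strike S20°E and section S50°W = 70°.
tan(true dip) = tan 57° / sin 70° = 1.6387
δ = arctan(1.6387) = 58.61°

58.6°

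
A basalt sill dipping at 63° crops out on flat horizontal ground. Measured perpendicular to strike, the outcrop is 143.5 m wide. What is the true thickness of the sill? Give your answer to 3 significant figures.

True thickness t = w · sin(dip) = 143.5 × sin 63°
t = 143.5 × 0.8910 = 127.859 m

128 m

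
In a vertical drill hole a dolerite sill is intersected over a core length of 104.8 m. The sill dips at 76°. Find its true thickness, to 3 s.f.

True thickness t = h · cos(dip) = 104.8 × cos 76°
t = 104.8 × 0.2419 = 25.353 m

25.4 m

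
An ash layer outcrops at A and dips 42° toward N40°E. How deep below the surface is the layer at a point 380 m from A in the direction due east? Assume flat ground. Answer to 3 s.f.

220 m

The hole lies 50° from the dip direction, so the down-dip offset is 380 × cos 50° = 244.26 m.
Depth = down-dip offset × tan(dip) = 244.26 × tan 42° = 244.26 × 0.9004
Depth = 219.93 m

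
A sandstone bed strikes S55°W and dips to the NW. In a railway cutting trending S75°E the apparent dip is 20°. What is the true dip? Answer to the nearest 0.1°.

β = acute angle between strike S55°W and section S75°E = 50°.
tan δ = tan α / sin β = tan 20° / sin 50° = 0.3640 / 0.7660 = 0.4751
true dip = arctan 0.4751 = 25.41°

25.4°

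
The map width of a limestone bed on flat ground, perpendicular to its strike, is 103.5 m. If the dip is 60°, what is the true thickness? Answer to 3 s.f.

89.6 m

True thickness t = w · sin(dip) = 103.5 × sin 60°
t = 103.5 × 0.8660 = 89.634 m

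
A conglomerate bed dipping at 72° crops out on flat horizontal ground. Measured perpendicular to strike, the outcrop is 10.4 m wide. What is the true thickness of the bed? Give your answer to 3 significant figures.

True thickness t = w · sin(dip) = 10.4 × sin 72°
t = 10.4 × 0.9511 = 9.891 m

9.89 m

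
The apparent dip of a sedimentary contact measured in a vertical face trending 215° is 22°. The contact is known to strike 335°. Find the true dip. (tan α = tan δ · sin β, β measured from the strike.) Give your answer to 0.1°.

β = acute angle between strike 335° and section 215° = 60°.
tan(true dip) = tan 22° / sin 60° = 0.4665
δ = arctan(0.4665) = 25.01°

25.0°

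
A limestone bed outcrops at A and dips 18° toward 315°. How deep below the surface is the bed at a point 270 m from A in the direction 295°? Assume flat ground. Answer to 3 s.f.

The hole lies 20° from the dip direction, so the down-dip offset is 270 × cos 20° = 253.72 m.
Depth = down-dip offset × tan(dip) = 253.72 × tan 18° = 253.72 × 0.3249
Depth = 82.44 m

82.4 m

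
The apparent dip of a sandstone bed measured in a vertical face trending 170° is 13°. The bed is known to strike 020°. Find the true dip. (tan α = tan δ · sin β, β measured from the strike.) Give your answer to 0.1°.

24.8°

β = acute angle between strike 020° and section 170° = 30°.
tan(true dip) = tan 13° / sin 30° = 0.4617
true dip = arctan 0.4617 = 24.78°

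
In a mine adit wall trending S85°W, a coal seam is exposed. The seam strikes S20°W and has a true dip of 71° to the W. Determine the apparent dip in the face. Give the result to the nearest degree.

The section lies 65° from the strike.
tan(apparent dip) = tan 71° · sin 65° = 2.6321
apparent dip = arctan 2.6321 = 69.20°

69°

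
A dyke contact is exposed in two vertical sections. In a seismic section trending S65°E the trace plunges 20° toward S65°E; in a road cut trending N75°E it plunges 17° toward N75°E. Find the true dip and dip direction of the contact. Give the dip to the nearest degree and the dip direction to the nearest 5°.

true dip 20°, dip direction 110°

The two traces are lines in the plane: v₁ = (sin 115°·cos 20°, cos 115°·cos 20°, −sin 20°), v₂ = (sin 75°·cos 17°, cos 75°·cos 17°, −sin 17°).
Cross product v₁ × v₂ gives the pole to the plane: n ∝ (0.201, -0.067, 0.578).
Dip δ = arctan(|n_h|/n_z) = arctan(0.212/0.578) = 20.1°.
The horizontal component of n points toward azimuth atan2(n_x, n_y) = 108°, the dip direction.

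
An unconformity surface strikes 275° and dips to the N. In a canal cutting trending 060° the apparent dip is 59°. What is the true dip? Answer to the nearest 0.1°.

The section is 35° from the strike.
tan(true dip) = tan 59° / sin 35° = 2.9016
δ = arctan(2.9016) = 70.98°

71.0°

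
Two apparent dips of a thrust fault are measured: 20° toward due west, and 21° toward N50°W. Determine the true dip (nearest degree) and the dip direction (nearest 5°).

Represent each trace as a vector plunging at its apparent dip toward its trend (east-north-up frame): v₁ = (-0.940, -0.000, -0.342), v₂ = (-0.715, 0.600, -0.358).
The plane normal is n = v₁ × v₂ ∝ (-0.205, 0.092, 0.564).
Dip δ = arctan(|n_h|/n_z) = arctan(0.225/0.564) = 21.8°.
Dip direction = azimuth of (n_x, n_y) = atan2(-0.205, 0.092) = 294°.

true dip 22°, dip direction 295°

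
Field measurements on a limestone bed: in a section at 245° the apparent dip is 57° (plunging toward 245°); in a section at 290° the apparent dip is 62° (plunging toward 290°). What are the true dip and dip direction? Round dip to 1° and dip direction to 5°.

Each apparent-dip line lies in the plane. As unit vectors (x east, y north, z up), v₁ plunges 57°→245° and v₂ plunges 62°→290°.
n = v₁ × v₂ = (-0.338, 0.066, 0.181) (taken with n_z > 0).
tan δ = √(n_x²+n_y²)/n_z = 0.344/0.181, so δ = 62.3°.
Dip direction = atan2(-0.338, 0.066) = 281° (azimuth of n's horizontal projection).

true dip 62°, dip direction 280°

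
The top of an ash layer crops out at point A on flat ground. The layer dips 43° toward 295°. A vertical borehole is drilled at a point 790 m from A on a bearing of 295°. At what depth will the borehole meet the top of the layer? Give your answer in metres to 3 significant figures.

737 m

The hole is directly down-dip from the outcrop, so the down-dip offset is 790 m.
Depth = down-dip offset × tan(dip) = 790.00 × tan 43° = 790.00 × 0.9325
Depth = 736.69 m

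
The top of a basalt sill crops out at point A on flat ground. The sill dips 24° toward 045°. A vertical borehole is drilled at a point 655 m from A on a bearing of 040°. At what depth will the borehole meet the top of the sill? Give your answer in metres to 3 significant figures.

The hole lies 5° from the dip direction, so the down-dip offset is 655 × cos 5° = 652.51 m.
Depth = down-dip offset × tan(dip) = 652.51 × tan 24° = 652.51 × 0.4452
Depth = 290.52 m

291 m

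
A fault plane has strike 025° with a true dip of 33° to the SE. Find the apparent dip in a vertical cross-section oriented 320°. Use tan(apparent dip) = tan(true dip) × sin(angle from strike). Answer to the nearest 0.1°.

30.5°

The section lies 65° from the strike.
tan α = tan 33° × sin 65° = 0.6494 × 0.9063 = 0.5886
apparent dip = arctan 0.5886 = 30.48°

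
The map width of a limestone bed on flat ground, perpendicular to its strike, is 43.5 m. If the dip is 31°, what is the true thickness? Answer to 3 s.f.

True thickness t = w · sin(dip) = 43.5 × sin 31°
t = 43.5 × 0.5150 = 22.404 m

22.4 m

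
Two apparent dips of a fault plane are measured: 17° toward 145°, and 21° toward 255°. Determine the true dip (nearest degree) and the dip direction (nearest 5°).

The two traces are lines in the plane: v₁ = (sin 145°·cos 17°, cos 145°·cos 17°, −sin 17°), v₂ = (sin 255°·cos 21°, cos 255°·cos 21°, −sin 21°).
Cross product v₁ × v₂ gives the pole to the plane: n ∝ (-0.210, -0.460, 0.839).
True dip = arccos(n_z / |n|) = arccos(0.8563) = 31.1°.
Dip direction = atan2(-0.210, -0.460) = 205° (azimuth of n's horizontal projection).

true dip 31°, dip direction 205°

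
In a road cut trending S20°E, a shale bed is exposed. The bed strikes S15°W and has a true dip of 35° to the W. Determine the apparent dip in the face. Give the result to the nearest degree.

The strike is S15°W and the section trends S20°E; the acute angle between them is β = 35°.
tan α = tan 35° × sin 35° = 0.7002 × 0.5736 = 0.4016
α = arctan(0.4016) = 21.88°

22°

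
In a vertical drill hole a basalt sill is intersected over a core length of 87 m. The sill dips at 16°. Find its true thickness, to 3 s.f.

True thickness t = h · cos(dip) = 87 × cos 16°
t = 87 × 0.9613 = 83.630 m

83.6 m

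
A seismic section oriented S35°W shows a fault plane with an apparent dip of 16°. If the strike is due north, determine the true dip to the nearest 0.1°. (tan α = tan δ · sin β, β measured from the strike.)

26.6°

β = acute angle between strike due north and section S35°W = 35°.
tan(true dip) = tan 16° / sin 35° = 0.4999
δ = arctan(0.4999) = 26.56°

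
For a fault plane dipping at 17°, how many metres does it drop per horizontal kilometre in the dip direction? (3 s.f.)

306 m

drop per km = 1000 × tan 17° = 1000 × 0.3057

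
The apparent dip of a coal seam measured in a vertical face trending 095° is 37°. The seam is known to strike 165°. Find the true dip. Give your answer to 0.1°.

β = acute angle between strike 165° and section 095° = 70°.
tan(true dip) = tan 37° / sin 70° = 0.8019
δ = arctan(0.8019) = 38.73°

38.7°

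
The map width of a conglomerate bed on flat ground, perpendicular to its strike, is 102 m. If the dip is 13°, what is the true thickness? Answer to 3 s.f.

22.9 m

True thickness t = w · sin(dip) = 102 × sin 13°
t = 102 × 0.2250 = 22.945 m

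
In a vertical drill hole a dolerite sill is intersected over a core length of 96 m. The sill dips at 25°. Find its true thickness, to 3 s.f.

87.0 m

True thickness t = h · cos(dip) = 96 × cos 25°
t = 96 × 0.9063 = 87.006 m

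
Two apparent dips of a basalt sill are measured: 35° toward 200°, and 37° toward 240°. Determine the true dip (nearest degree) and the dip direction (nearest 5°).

The two traces are lines in the plane: v₁ = (sin 200°·cos 35°, cos 200°·cos 35°, −sin 35°), v₂ = (sin 240°·cos 37°, cos 240°·cos 37°, −sin 37°).
The plane normal is n = v₁ × v₂ ∝ (-0.234, -0.228, 0.421).
Dip δ = arctan(|n_h|/n_z) = arctan(0.327/0.421) = 37.9°.
Dip direction = azimuth of (n_x, n_y) = atan2(-0.234, -0.228) = 226°.

true dip 38°, dip direction 225°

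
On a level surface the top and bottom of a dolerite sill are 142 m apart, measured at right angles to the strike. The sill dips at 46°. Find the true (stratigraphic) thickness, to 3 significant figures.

True thickness t = w · sin(dip) = 142 × sin 46°
t = 142 × 0.7193 = 102.146 m

102 m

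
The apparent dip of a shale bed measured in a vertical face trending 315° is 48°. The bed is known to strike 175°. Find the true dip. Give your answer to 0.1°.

The section is 40° from the strike.
tan δ = tan α / sin β = tan 48° / sin 40° = 1.1106 / 0.6428 = 1.7278
true dip = arctan 1.7278 = 59.94°

59.9°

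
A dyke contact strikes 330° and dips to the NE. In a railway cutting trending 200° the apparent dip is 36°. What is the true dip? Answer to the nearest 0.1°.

β = acute angle between strike 330° and section 200° = 50°.
tan(true dip) = tan 36° / sin 50° = 0.9484
true dip = arctan 0.9484 = 43.48°

43.5°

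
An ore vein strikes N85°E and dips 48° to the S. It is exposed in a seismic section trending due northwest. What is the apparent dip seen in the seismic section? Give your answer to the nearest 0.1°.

40.4°

Angle between strike (N85°E) and section (due northwest): β = 50°.
tan(apparent dip) = tan 48° · sin 50° = 0.8508
apparent dip = arctan 0.8508 = 40.39°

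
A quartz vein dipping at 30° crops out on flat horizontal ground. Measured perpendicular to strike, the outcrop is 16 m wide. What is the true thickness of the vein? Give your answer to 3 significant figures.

True thickness t = w · sin(dip) = 16 × sin 30°
t = 16 × 0.5000 = 8.000 m

8.00 m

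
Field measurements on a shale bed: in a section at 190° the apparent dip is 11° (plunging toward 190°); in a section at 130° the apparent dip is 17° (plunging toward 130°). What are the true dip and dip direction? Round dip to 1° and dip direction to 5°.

Represent each trace as a vector plunging at its apparent dip toward its trend (east-north-up frame): v₁ = (-0.170, -0.967, -0.191), v₂ = (0.733, -0.615, -0.292).
n = v₁ × v₂ = (0.165, -0.190, 0.813) (taken with n_z > 0).
True dip = arccos(n_z / |n|) = arccos(0.9553) = 17.2°.
The horizontal component of n points toward azimuth atan2(n_x, n_y) = 139°, the dip direction.

true dip 17°, dip direction 140°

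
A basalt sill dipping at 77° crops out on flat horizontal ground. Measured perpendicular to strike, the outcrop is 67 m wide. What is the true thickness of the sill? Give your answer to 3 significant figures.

True thickness t = w · sin(dip) = 67 × sin 77°
t = 67 × 0.9744 = 65.283 m

65.3 m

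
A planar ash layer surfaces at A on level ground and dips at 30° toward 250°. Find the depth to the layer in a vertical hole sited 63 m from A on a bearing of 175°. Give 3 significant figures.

9.41 m

The hole lies 75° from the dip direction, so the down-dip offset is 63 × cos 75° = 16.31 m.
Depth = down-dip offset × tan(dip) = 16.31 × tan 30° = 16.31 × 0.5774
Depth = 9.41 m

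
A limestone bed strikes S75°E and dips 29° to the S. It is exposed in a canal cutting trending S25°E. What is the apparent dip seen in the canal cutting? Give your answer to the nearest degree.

23°

The strike is S75°E and the section trends S25°E; the acute angle between them is β = 50°.
tan(apparent dip) = tan 29° · sin 50° = 0.4246
apparent dip = arctan 0.4246 = 23.01°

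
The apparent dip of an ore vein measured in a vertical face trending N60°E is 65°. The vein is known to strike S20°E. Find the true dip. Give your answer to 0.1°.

The section is 80° from the strike.
tan δ = tan α / sin β = tan 65° / sin 80° = 2.1445 / 0.9848 = 2.1776
δ = arctan(2.1776) = 65.33°

65.3°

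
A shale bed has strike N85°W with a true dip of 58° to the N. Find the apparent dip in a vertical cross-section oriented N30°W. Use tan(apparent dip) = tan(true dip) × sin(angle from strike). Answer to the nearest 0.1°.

Angle between strike (N85°W) and section (N30°W): β = 55°.
tan(apparent dip) = tan 58° · sin 55° = 1.3109
α = arctan(1.3109) = 52.66°

52.7°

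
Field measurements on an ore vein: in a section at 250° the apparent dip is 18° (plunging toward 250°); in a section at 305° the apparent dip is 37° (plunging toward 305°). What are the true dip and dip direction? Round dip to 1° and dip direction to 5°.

Each apparent-dip line lies in the plane. As unit vectors (x east, y north, z up), v₁ plunges 18°→250° and v₂ plunges 37°→305°.
Cross product v₁ × v₂ gives the pole to the plane: n ∝ (-0.337, 0.336, 0.622).
Dip δ = arctan(|n_h|/n_z) = arctan(0.476/0.622) = 37.4°.
Dip direction = atan2(-0.337, 0.336) = 315° (azimuth of n's horizontal projection).

true dip 37°, dip direction 315°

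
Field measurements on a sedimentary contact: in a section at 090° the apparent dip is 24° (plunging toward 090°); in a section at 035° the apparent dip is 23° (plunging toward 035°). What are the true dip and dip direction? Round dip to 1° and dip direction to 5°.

true dip 26°, dip direction 065°

Each apparent-dip line lies in the plane. As unit vectors (x east, y north, z up), v₁ plunges 24°→090° and v₂ plunges 23°→035°.
The plane normal is n = v₁ × v₂ ∝ (0.307, 0.142, 0.689).
tan δ = √(n_x²+n_y²)/n_z = 0.338/0.689, so δ = 26.1°.
Dip direction = azimuth of (n_x, n_y) = atan2(0.307, 0.142) = 65°.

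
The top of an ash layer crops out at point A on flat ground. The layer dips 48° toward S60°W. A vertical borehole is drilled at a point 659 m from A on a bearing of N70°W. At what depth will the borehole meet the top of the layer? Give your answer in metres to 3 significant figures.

The hole lies 50° from the dip direction, so the down-dip offset is 659 × cos 50° = 423.60 m.
Depth = down-dip offset × tan(dip) = 423.60 × tan 48° = 423.60 × 1.1106
Depth = 470.45 m

470 m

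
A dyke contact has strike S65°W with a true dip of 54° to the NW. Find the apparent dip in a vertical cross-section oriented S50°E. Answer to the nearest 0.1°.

51.3°

The strike is S65°W and the section trends S50°E; the acute angle between them is β = 65°.
tan α = tan 54° × sin 65° = 1.3764 × 0.9063 = 1.2474
α = arctan(1.2474) = 51.28°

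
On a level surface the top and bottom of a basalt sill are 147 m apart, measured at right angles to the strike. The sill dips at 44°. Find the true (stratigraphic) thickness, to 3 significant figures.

True thickness t = w · sin(dip) = 147 × sin 44°
t = 147 × 0.6947 = 102.115 m

102 m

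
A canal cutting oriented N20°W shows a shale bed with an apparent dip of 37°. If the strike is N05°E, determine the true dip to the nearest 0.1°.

The section is 25° from the strike.
tan(true dip) = tan 37° / sin 25° = 1.7831
true dip = arctan 1.7831 = 60.71°

60.7°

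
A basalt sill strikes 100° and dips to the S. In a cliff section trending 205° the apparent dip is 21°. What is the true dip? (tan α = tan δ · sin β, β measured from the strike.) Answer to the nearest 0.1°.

21.7°

The section is 75° from the strike.
tan δ = tan α / sin β = tan 21° / sin 75° = 0.3839 / 0.9659 = 0.3974
δ = arctan(0.3974) = 21.67°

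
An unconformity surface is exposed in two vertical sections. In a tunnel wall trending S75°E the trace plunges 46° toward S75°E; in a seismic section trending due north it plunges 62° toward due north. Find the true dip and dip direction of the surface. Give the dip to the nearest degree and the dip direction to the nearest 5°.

Represent each trace as a vector plunging at its apparent dip toward its trend (east-north-up frame): v₁ = (0.671, -0.180, -0.719), v₂ = (0.000, 0.469, -0.883).
Cross product v₁ × v₂ gives the pole to the plane: n ∝ (0.496, 0.592, 0.315).
True dip = arccos(n_z / |n|) = arccos(0.3774) = 67.8°.
Dip direction = atan2(0.496, 0.592) = 40° (azimuth of n's horizontal projection).

true dip 68°, dip direction 040°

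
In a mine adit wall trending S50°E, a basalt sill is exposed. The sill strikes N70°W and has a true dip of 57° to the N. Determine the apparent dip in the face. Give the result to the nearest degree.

28°

The strike is N70°W and the section trends S50°E; the acute angle between them is β = 20°.
tan(apparent dip) = tan 57° · sin 20° = 0.5267
α = arctan(0.5267) = 27.77°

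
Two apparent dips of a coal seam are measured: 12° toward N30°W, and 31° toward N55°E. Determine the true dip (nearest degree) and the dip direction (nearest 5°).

true dip 32°, dip direction 040°

The two traces are lines in the plane: v₁ = (sin 330°·cos 12°, cos 330°·cos 12°, −sin 12°), v₂ = (sin 55°·cos 31°, cos 55°·cos 31°, −sin 31°).
The plane normal is n = v₁ × v₂ ∝ (0.334, 0.398, 0.835).
Dip δ = arctan(|n_h|/n_z) = arctan(0.520/0.835) = 31.9°.
The horizontal component of n points toward azimuth atan2(n_x, n_y) = 40°, the dip direction.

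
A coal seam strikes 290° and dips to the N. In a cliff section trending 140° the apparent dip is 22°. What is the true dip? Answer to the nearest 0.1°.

38.9°

The section is 30° from the strike.
tan(true dip) = tan 22° / sin 30° = 0.8081
δ = arctan(0.8081) = 38.94°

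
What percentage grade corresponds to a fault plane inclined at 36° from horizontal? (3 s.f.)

grade % = 100 × tan 36° = 100 × 0.7265

72.7%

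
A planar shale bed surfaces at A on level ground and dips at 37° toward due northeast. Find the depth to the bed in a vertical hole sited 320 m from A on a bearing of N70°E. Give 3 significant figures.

The hole lies 25° from the dip direction, so the down-dip offset is 320 × cos 25° = 290.02 m.
Depth = down-dip offset × tan(dip) = 290.02 × tan 37° = 290.02 × 0.7536
Depth = 218.54 m

219 m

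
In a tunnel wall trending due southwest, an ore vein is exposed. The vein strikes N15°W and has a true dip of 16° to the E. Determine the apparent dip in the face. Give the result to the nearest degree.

Angle between strike (N15°W) and section (due southwest): β = 60°.
tan α = tan 16° × sin 60° = 0.2867 × 0.8660 = 0.2483
α = arctan(0.2483) = 13.95°

14°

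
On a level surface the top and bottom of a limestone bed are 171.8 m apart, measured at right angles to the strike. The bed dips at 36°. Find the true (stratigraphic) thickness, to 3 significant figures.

True thickness t = w · sin(dip) = 171.8 × sin 36°
t = 171.8 × 0.5878 = 100.982 m

101 m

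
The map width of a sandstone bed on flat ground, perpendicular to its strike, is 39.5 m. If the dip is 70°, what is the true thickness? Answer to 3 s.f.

37.1 m

True thickness t = w · sin(dip) = 39.5 × sin 70°
t = 39.5 × 0.9397 = 37.118 m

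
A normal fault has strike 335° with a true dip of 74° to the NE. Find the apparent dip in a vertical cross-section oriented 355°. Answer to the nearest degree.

The section lies 20° from the strike.
tan(apparent dip) = tan 74° · sin 20° = 1.1928
apparent dip = arctan 1.1928 = 50.02°

50°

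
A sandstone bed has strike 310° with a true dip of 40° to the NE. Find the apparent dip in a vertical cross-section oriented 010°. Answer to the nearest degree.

36°

The section lies 60° from the strike.
tan(apparent dip) = tan 40° · sin 60° = 0.7267
apparent dip = arctan 0.7267 = 36.01°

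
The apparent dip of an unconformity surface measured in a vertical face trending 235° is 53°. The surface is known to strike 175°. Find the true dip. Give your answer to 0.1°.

56.9°

β = acute angle between strike 175° and section 235° = 60°.
tan(true dip) = tan 53° / sin 60° = 1.5323
δ = arctan(1.5323) = 56.87°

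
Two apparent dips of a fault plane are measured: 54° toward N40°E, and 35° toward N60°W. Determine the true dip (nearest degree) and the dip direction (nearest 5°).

true dip 59°, dip direction 005°

The two traces are lines in the plane: v₁ = (sin 40°·cos 54°, cos 40°·cos 54°, −sin 54°), v₂ = (sin 300°·cos 35°, cos 300°·cos 35°, −sin 35°).
n = v₁ × v₂ = (0.073, 0.791, 0.474) (taken with n_z > 0).
True dip = arccos(n_z / |n|) = arccos(0.5127) = 59.2°.
Dip direction = atan2(0.073, 0.791) = 5° (azimuth of n's horizontal projection).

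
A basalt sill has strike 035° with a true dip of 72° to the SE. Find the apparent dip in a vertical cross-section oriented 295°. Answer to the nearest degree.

The section lies 80° from the strike.
tan(apparent dip) = tan 72° · sin 80° = 3.0309
α = arctan(3.0309) = 71.74°

72°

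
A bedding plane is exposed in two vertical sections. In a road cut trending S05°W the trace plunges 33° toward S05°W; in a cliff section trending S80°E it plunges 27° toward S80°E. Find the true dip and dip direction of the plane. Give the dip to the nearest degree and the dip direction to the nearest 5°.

true dip 38°, dip direction 150°

Each apparent-dip line lies in the plane. As unit vectors (x east, y north, z up), v₁ plunges 33°→S05°W and v₂ plunges 27°→S80°E.
n = v₁ × v₂ = (0.295, -0.511, 0.744) (taken with n_z > 0).
tan δ = √(n_x²+n_y²)/n_z = 0.590/0.744, so δ = 38.4°.
The horizontal component of n points toward azimuth atan2(n_x, n_y) = 150°, the dip direction.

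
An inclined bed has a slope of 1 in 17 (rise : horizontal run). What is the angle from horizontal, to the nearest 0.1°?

tan θ = 1/17 = 0.0588
θ = arctan(0.0588) = 3.37°

3.4°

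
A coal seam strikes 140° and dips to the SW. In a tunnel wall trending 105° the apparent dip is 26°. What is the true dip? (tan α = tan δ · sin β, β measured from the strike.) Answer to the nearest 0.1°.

The section is 35° from the strike.
tan(true dip) = tan 26° / sin 35° = 0.8503
true dip = arctan 0.8503 = 40.38°

40.4°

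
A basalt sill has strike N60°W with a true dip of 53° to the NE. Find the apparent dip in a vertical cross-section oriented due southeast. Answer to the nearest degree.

The strike is N60°W and the section trends due southeast; the acute angle between them is β = 15°.
tan(apparent dip) = tan 53° · sin 15° = 0.3435
apparent dip = arctan 0.3435 = 18.96°

19°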